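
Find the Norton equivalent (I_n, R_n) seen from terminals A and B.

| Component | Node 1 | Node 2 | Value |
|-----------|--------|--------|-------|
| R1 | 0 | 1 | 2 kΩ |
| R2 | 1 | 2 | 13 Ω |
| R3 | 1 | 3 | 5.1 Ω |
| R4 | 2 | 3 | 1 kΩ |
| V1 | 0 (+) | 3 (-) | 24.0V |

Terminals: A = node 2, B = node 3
Find the Thévenin equivalent first; then I_n = V_th/R_th and R_n = R_th.
Step 1 — V_th is the open-circuit voltage V_A - V_B (nothing connected across the terminals).
Nodal analysis, taking node 3 as the 0 V reference.
Source V1 fixes V_0 = 24 V.
KCL at each unknown node (sum of currents leaving = 0; resistances in Ω):
  Node 1: (V_1 - 24)/2000 + (V_1 - V_2)/13 + (V_1 - 0)/5.1 = 0
  Node 2: (V_2 - V_1)/13 + (V_2 - 0)/1000 = 0
Collecting terms (coefficients in siemens):
  0.2735·V_1 - 0.07692·V_2 = 0.012
  0.07792·V_2 - 0.07692·V_1 = 0
Determinant D = (0.2735)(0.07792) - (-0.07692)(-0.07692) = 0.01539
V_1 = [(0.012)(0.07792) - (-0.07692)(0)]/D = 0.06074 V
V_2 = [(0.2735)(0) - (0.012)(-0.07692)]/D = 0.05996 V
V_th = V_2 - V_3 = 0.05996 - 0 = 0.05996 V
Step 2 — R_th: zero the source — replace V1 by a short circuit (node 3 merges into node 0) — and find the resistance seen between A (node 2) and B (node 0).
Reduce the network between node 2 (A) and node 0 (B) by series/parallel combination:
  Rp1 = R1 ‖ R3 (parallel, both between nodes 0 and 1) = 1/(1/2000 + 1/5.1) = 5.087 Ω
  Rs1 = R2 + Rp1 (series, joined only at node 1) = 13 + 5.087 = 18.09 Ω
  Rp2 = R4 ‖ Rs1 (parallel, both between nodes 0 and 2) = 1/(1/1000 + 1/18.09) = 17.77 Ω
R_th = 17.77 Ω
I_n = V_th/R_th = 0.05996/17.77 = 0.003375 A, and R_n = R_th = 17.77 Ω

Final answer: I_n = 0.003375 A, R_n = 17.77 Ω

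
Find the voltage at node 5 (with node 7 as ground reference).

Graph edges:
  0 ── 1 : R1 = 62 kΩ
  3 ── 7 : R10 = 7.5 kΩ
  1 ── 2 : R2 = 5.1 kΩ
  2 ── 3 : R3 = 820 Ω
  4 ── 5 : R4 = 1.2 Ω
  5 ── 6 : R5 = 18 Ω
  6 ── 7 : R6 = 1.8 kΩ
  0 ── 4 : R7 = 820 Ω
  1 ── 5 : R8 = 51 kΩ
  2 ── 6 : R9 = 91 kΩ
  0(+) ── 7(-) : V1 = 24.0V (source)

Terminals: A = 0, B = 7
Nodal analysis, taking node 7 as the 0 V reference.
Source V1 fixes V_0 = 24 V.
KCL at each unknown node (sum of currents leaving = 0; resistances in Ω):
  Node 1: (V_1 - 24)/62000 + (V_1 - V_2)/5100 + (V_1 - V_5)/51000 = 0
  Node 2: (V_2 - V_1)/5100 + (V_2 - V_3)/820 + (V_2 - V_6)/91000 = 0
  Node 3: (V_3 - V_2)/820 + (V_3 - 0)/7500 = 0
  Node 4: (V_4 - V_5)/1.2 + (V_4 - 24)/820 = 0
  Node 5: (V_5 - V_4)/1.2 + (V_5 - V_6)/18 + (V_5 - V_1)/51000 = 0
  Node 6: (V_6 - V_5)/18 + (V_6 - 0)/1800 + (V_6 - V_2)/91000 = 0
Collecting terms (coefficients in siemens):
  0.0002318·V_1 - 0.0001961·V_2 - 0.00001961·V_5 = 0.0003871
  0.001427·V_2 - 0.0001961·V_1 - 0.00122·V_3 - 0.00001099·V_6 = 0
  0.001353·V_3 - 0.00122·V_2 = 0
  0.8346·V_4 - 0.8333·V_5 = 0.02927
  0.8889·V_5 - 0.00001961·V_1 - 0.8333·V_4 - 0.05556·V_6 = 0
  0.05612·V_6 - 0.00001099·V_2 - 0.05556·V_5 = 0
Solving these 6 simultaneous equations (Gaussian elimination) gives:
  V_1 = 7.124 V, V_2 = 4.812 V, V_3 = 4.338 V, V_4 = 16.37 V
  V_5 = 16.36 V, V_6 = 16.2 V
The requested potential is V_5 = 16.36 V.

Final answer: V_5 = 16.36 V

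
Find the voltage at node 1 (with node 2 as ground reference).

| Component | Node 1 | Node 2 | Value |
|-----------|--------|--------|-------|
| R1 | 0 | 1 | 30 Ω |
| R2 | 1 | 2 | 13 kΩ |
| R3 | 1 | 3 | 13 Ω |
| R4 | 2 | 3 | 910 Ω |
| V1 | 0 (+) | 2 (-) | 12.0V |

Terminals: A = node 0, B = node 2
Nodal analysis, taking node 2 as the 0 V reference.
Source V1 fixes V_0 = 12 V.
KCL at each unknown node (sum of currents leaving = 0; resistances in Ω):
  Node 1: (V_1 - 12)/30 + (V_1 - 0)/13000 + (V_1 - V_3)/13 = 0
  Node 3: (V_3 - V_1)/13 + (V_3 - 0)/910 = 0
Collecting terms (coefficients in siemens):
  0.1103·V_1 - 0.07692·V_3 = 0.4
  0.07802·V_3 - 0.07692·V_1 = 0
Determinant D = (0.1103)(0.07802) - (-0.07692)(-0.07692) = 0.002691
V_1 = [(0.4)(0.07802) - (-0.07692)(0)]/D = 11.6 V
V_3 = [(0.1103)(0) - (0.4)(-0.07692)]/D = 11.43 V
The requested potential is V_1 = 11.6 V.

Final answer: V_1 = 11.6 V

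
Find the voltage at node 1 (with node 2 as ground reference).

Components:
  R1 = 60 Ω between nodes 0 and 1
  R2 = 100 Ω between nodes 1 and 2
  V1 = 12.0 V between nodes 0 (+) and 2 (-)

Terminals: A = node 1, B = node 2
Nodal analysis, taking node 2 as the 0 V reference.
Source V1 fixes V_0 = 12 V.
KCL at each unknown node (sum of currents leaving = 0; resistances in Ω):
  Node 1: (V_1 - 12)/60 + (V_1 - 0)/100 = 0
Collecting terms: 0.02667 × V_1 = 0.2  =>  V_1 = 7.5 V
The requested potential is V_1 = 7.5 V.

Final answer: V_1 = 7.5 V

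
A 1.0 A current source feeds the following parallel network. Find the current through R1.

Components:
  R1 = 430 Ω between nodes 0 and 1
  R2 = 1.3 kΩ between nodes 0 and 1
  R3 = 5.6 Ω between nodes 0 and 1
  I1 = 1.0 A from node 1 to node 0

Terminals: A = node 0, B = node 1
All resistors sit directly between nodes 0 and 1, so they are in parallel and share one voltage V; the full source current 1 A splits among them.
1/R_par = 1/430 + 1/1300 + 1/5.6 = 0.1817 S  =>  R_par = 5.505 Ω
V = I × R_par = 1 × 5.505 = 5.505 V
I_R1 = V/R1 = 5.505/430 = 0.0128 A

Final answer: 0.0128 A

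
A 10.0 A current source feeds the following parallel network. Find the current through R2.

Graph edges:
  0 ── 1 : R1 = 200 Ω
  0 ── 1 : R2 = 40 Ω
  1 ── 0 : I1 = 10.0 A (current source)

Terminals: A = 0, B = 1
All resistors sit directly between nodes 0 and 1, so they are in parallel and share one voltage V; the full source current 10 A splits among them.
1/R_par = 1/200 + 1/40 = 0.03 S  =>  R_par = 33.33 Ω
V = I × R_par = 10 × 33.33 = 333.3 V
I_R2 = V/R2 = 333.3/40 = 8.333 A

Final answer: 8.333 A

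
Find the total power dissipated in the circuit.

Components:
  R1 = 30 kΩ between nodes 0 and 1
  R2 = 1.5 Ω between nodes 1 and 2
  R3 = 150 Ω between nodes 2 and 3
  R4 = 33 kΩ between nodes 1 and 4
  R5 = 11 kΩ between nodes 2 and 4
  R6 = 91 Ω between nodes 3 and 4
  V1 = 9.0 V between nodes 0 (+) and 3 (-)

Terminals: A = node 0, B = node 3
Nodal analysis, taking node 3 as the 0 V reference.
Source V1 fixes V_0 = 9 V.
KCL at each unknown node (sum of currents leaving = 0; resistances in Ω):
  Node 1: (V_1 - 9)/30000 + (V_1 - V_2)/1.5 + (V_1 - V_4)/33000 = 0
  Node 2: (V_2 - V_1)/1.5 + (V_2 - 0)/150 + (V_2 - V_4)/11000 = 0
  Node 4: (V_4 - V_1)/33000 + (V_4 - V_2)/11000 + (V_4 - 0)/91 = 0
Collecting terms (coefficients in siemens):
  0.6667·V_1 - 0.6667·V_2 - 0.0000303·V_4 = 0.0003
  0.6734·V_2 - 0.6667·V_1 - 0.00009091·V_4 = 0
  0.01111·V_4 - 0.0000303·V_1 - 0.00009091·V_2 = 0
Solving these 3 simultaneous equations (Gaussian elimination) gives:
  V_1 = 0.04443 V, V_2 = 0.04398 V, V_4 = 0.0004811 V
Power in each resistor, P = (ΔV)²/R:
  P_R1 = (9 - 0.04443)²/30000 = 0.002673 W
  P_R2 = (0.04443 - 0.04398)²/1.5 = 0.0000001325 W
  P_R3 = (0.04398 - 0)²/150 = 0.0000129 W
  P_R4 = (0.04443 - 0.0004811)²/33000 = 0.00000005853 W
  P_R5 = (0.04398 - 0.0004811)²/11000 = 0.0000001721 W
  P_R6 = (0 - 0.0004811)²/91 = 0.000000002543 W
P_total = P_R1 + P_R2 + P_R3 + P_R4 + P_R5 + P_R6 = 0.002687 W

Final answer: 0.002687 W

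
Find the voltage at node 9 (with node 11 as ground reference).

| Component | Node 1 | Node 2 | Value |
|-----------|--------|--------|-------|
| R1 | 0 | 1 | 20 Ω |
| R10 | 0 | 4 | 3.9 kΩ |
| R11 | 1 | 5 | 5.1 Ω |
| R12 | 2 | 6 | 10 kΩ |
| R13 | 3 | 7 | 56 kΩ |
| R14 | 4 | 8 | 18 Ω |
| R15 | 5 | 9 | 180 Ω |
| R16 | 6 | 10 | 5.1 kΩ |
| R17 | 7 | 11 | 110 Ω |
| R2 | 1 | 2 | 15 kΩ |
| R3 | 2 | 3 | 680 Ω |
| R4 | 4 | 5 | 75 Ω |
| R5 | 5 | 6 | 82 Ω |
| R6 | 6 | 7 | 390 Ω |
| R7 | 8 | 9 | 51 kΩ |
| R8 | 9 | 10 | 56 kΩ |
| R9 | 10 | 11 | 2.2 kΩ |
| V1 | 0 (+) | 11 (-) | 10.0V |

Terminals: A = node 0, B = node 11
Nodal analysis, taking node 11 as the 0 V reference.
Source V1 fixes V_0 = 10 V.
KCL at each unknown node (sum of currents leaving = 0; resistances in Ω):
  Node 1: (V_1 - 10)/20 + (V_1 - V_2)/15000 + (V_1 - V_5)/5.1 = 0
  Node 2: (V_2 - V_1)/15000 + (V_2 - V_3)/680 + (V_2 - V_6)/10000 = 0
  Node 3: (V_3 - V_2)/680 + (V_3 - V_7)/56000 = 0
  Node 4: (V_4 - V_5)/75 + (V_4 - 10)/3900 + (V_4 - V_8)/18 = 0
  Node 5: (V_5 - V_4)/75 + (V_5 - V_6)/82 + (V_5 - V_1)/5.1 + (V_5 - V_9)/180 = 0
  Node 6: (V_6 - V_5)/82 + (V_6 - V_7)/390 + (V_6 - V_2)/10000 + (V_6 - V_10)/5100 = 0
  Node 7: (V_7 - V_6)/390 + (V_7 - V_3)/56000 + (V_7 - 0)/110 = 0
  Node 8: (V_8 - V_9)/51000 + (V_8 - V_4)/18 = 0
  Node 9: (V_9 - V_8)/51000 + (V_9 - V_10)/56000 + (V_9 - V_5)/180 = 0
  Node 10: (V_10 - V_9)/56000 + (V_10 - 0)/2200 + (V_10 - V_6)/5100 = 0
Collecting terms (coefficients in siemens):
  0.2461·V_1 - 0.00006667·V_2 - 0.1961·V_5 = 0.5
  0.001637·V_2 - 0.00006667·V_1 - 0.001471·V_3 - 0.0001·V_6 = 0
  0.001488·V_3 - 0.001471·V_2 - 0.00001786·V_7 = 0
  0.06915·V_4 - 0.01333·V_5 - 0.05556·V_8 = 0.002564
  0.2272·V_5 - 0.1961·V_1 - 0.01333·V_4 - 0.0122·V_6 - 0.005556·V_9 = 0
  0.01506·V_6 - 0.0001·V_2 - 0.0122·V_5 - 0.002564·V_7 - 0.0001961·V_10 = 0
  0.01167·V_7 - 0.00001786·V_3 - 0.002564·V_6 = 0
  0.05558·V_8 - 0.05556·V_4 - 0.00001961·V_9 = 0
  0.005593·V_9 - 0.005556·V_5 - 0.00001961·V_8 - 0.00001786·V_10 = 0
  0.0006685·V_10 - 0.0001961·V_6 - 0.00001786·V_9 = 0
Solving these 10 simultaneous equations (Gaussian elimination) gives:
  V_1 = 9.651 V, V_2 = 8.08 V, V_3 = 8.005 V, V_4 = 9.571 V
  V_5 = 9.562 V, V_6 = 8.14 V, V_7 = 1.8 V, V_8 = 9.571 V
  V_9 = 9.54 V, V_10 = 2.643 V
The requested potential is V_9 = 9.54 V.

Final answer: V_9 = 9.54 V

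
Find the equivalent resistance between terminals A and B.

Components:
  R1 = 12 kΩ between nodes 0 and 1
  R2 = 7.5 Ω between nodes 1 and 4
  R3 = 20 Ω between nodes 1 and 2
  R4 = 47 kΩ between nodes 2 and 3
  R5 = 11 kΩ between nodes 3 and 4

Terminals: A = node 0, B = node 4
Reduce the network between node 0 (A) and node 4 (B) by series/parallel combination:
  Rs1 = R3 + R4 (series, joined only at node 2) = 20 + 47000 = 47020 Ω
  Rs2 = R5 + Rs1 (series, joined only at node 3) = 11000 + 47020 = 58020 Ω
  Rp1 = R2 ‖ Rs2 (parallel, both between nodes 1 and 4) = 1/(1/7.5 + 1/58020) = 7.499 Ω
  Rs3 = R1 + Rp1 (series, joined only at node 1) = 12000 + 7.499 = 12010 Ω
R_eq = 12.01 kΩ

Final answer: 12.01 kΩ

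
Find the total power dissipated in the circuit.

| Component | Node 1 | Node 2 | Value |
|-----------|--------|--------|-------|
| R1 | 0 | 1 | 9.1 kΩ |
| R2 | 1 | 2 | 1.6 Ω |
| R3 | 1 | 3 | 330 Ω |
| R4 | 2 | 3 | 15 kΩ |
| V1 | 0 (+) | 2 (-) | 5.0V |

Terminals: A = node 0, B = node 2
Nodal analysis, taking node 2 as the 0 V reference.
Source V1 fixes V_0 = 5 V.
KCL at each unknown node (sum of currents leaving = 0; resistances in Ω):
  Node 1: (V_1 - 5)/9100 + (V_1 - 0)/1.6 + (V_1 - V_3)/330 = 0
  Node 3: (V_3 - V_1)/330 + (V_3 - 0)/15000 = 0
Collecting terms (coefficients in siemens):
  0.6281·V_1 - 0.00303·V_3 = 0.0005495
  0.003097·V_3 - 0.00303·V_1 = 0
Determinant D = (0.6281)(0.003097) - (-0.00303)(-0.00303) = 0.001936
V_1 = [(0.0005495)(0.003097) - (-0.00303)(0)]/D = 0.0008789 V
V_3 = [(0.6281)(0) - (0.0005495)(-0.00303)]/D = 0.00086 V
Power in each resistor, P = (ΔV)²/R:
  P_R1 = (5 - 0.0008789)²/9100 = 0.002746 W
  P_R2 = (0.0008789 - 0)²/1.6 = 0.0000004828 W
  P_R3 = (0.0008789 - 0.00086)²/330 = 0.000000000001085 W
  P_R4 = (0 - 0.00086)²/15000 = 0.0000000000493 W
P_total = P_R1 + P_R2 + P_R3 + P_R4 = 0.002747 W

Final answer: 0.002747 W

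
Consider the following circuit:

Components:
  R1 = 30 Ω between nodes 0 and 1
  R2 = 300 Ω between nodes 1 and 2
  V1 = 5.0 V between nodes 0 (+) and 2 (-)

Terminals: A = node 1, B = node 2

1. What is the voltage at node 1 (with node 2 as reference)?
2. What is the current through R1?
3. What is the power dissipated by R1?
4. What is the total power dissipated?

Nodal analysis, taking node 2 as the 0 V reference.
Source V1 fixes V_0 = 5 V.
KCL at each unknown node (sum of currents leaving = 0; resistances in Ω):
  Node 1: (V_1 - 5)/30 + (V_1 - 0)/300 = 0
Collecting terms: 0.03667 × V_1 = 0.1667  =>  V_1 = 4.545 V
Part 1:
  Read off the nodal solution: V_1 = 4.545 V
Part 2:
  I_R1 = (V_0 - V_1)/R1 = (5 - 4.545)/30 = 0.01515 A
  Magnitude: I_R1 = 0.01515 A
Part 3:
  I_R1 = (V_0 - V_1)/R1 = (5 - 4.545)/30 = 0.01515 A
  P_R1 = I_R1² × R1 = (0.01515)² × 30 = 0.006887 W
Part 4:
  Power in each resistor, P = (ΔV)²/R:
    P_R1 = (5 - 4.545)²/30 = 0.006887 W
    P_R2 = (4.545 - 0)²/300 = 0.06887 W
  P_total = P_R1 + P_R2 = 0.07576 W

Final answers:
1. V_1 = 4.545 V
2. I_R1 = 0.01515 A
3. P_R1 = 0.006887 W
4. P_total = 0.07576 W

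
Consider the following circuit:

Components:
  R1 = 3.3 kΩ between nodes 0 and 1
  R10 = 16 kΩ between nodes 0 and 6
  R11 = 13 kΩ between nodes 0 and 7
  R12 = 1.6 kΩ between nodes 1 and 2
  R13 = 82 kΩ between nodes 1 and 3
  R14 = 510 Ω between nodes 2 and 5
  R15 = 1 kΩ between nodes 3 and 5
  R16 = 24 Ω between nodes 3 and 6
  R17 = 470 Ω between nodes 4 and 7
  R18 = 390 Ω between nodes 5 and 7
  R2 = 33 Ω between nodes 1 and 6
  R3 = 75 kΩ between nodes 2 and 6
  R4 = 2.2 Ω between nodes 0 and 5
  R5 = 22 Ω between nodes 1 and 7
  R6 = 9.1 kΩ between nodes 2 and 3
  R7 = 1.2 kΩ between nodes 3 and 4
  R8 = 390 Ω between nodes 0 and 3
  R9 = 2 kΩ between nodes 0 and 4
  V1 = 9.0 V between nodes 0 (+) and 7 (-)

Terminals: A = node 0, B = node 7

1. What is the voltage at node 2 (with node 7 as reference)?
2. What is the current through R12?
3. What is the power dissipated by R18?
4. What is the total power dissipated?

Nodal analysis, taking node 7 as the 0 V reference.
Source V1 fixes V_0 = 9 V.
KCL at each unknown node (sum of currents leaving = 0; resistances in Ω):
  Node 1: (V_1 - 9)/3300 + (V_1 - V_6)/33 + (V_1 - 0)/22 + (V_1 - V_2)/1600 + (V_1 - V_3)/82000 = 0
  Node 2: (V_2 - V_6)/75000 + (V_2 - V_3)/9100 + (V_2 - V_1)/1600 + (V_2 - V_5)/510 = 0
  Node 3: (V_3 - V_2)/9100 + (V_3 - V_4)/1200 + (V_3 - 9)/390 + (V_3 - V_1)/82000 + (V_3 - V_5)/1000 + (V_3 - V_6)/24 = 0
  Node 4: (V_4 - V_3)/1200 + (V_4 - 9)/2000 + (V_4 - 0)/470 = 0
  Node 5: (V_5 - 9)/2.2 + (V_5 - V_2)/510 + (V_5 - V_3)/1000 + (V_5 - 0)/390 = 0
  Node 6: (V_6 - V_1)/33 + (V_6 - V_2)/75000 + (V_6 - 9)/16000 + (V_6 - V_3)/24 = 0
Collecting terms (coefficients in siemens):
  0.0767·V_1 - 0.000625·V_2 - 0.0000122·V_3 - 0.0303·V_6 = 0.002727
  0.002709·V_2 - 0.000625·V_1 - 0.0001099·V_3 - 0.001961·V_5 - 0.00001333·V_6 = 0
  0.04619·V_3 - 0.0000122·V_1 - 0.0001099·V_2 - 0.0008333·V_4 - 0.001·V_5 - 0.04167·V_6 = 0.02308
  0.003461·V_4 - 0.0008333·V_3 = 0.0045
  0.4601·V_5 - 0.001961·V_2 - 0.001·V_3 = 4.091
  0.07205·V_6 - 0.0303·V_1 - 0.00001333·V_2 - 0.04167·V_3 = 0.0005625
Solving these 6 simultaneous equations (Gaussian elimination) gives:
  V_1 = 0.6934 V, V_2 = 6.713 V, V_3 = 2.118 V, V_4 = 1.81 V
  V_5 = 8.925 V, V_6 = 1.526 V
Part 1:
  Read off the nodal solution: V_2 = 6.713 V
Part 2:
  I_R12 = (V_1 - V_2)/R12 = (0.6934 - 6.713)/1600 = -0.003763 A
  Magnitude: I_R12 = 0.003763 A
Part 3:
  I_R18 = (V_5 - V_7)/R18 = (8.925 - 0)/390 = 0.02288 A
  P_R18 = I_R18² × R18 = (0.02288)² × 390 = 0.2043 W
Part 4:
  Power in each resistor, P = (ΔV)²/R:
    P_R1 = (9 - 0.6934)²/3300 = 0.02091 W
    P_R2 = (0.6934 - 1.526)²/33 = 0.02099 W
    P_R3 = (6.713 - 1.526)²/75000 = 0.0003588 W
    P_R4 = (9 - 8.925)²/2.2 = 0.002547 W
    P_R5 = (0.6934 - 0)²/22 = 0.02185 W
    P_R6 = (6.713 - 2.118)²/9100 = 0.002321 W
    P_R7 = (2.118 - 1.81)²/1200 = 0.00007899 W
    P_R8 = (9 - 2.118)²/390 = 0.1214 W
    P_R9 = (9 - 1.81)²/2000 = 0.02585 W
    P_R10 = (9 - 1.526)²/16000 = 0.003492 W
    P_R11 = (9 - 0)²/13000 = 0.006231 W
    P_R12 = (0.6934 - 6.713)²/1600 = 0.02265 W
    P_R13 = (0.6934 - 2.118)²/82000 = 0.00002475 W
    P_R14 = (6.713 - 8.925)²/510 = 0.009591 W
    P_R15 = (2.118 - 8.925)²/1000 = 0.04634 W
    P_R16 = (2.118 - 1.526)²/24 = 0.01462 W
    P_R17 = (1.81 - 0)²/470 = 0.006972 W
    P_R18 = (8.925 - 0)²/390 = 0.2043 W
  P_total = P_R1 + P_R2 + P_R3 + P_R4 + P_R5 + P_R6 + P_R7 + P_R8 + P_R9 + P_R10 + P_R11 + P_R12 + P_R13 + P_R14 + P_R15 + P_R16 + P_R17 + P_R18 = 0.5305 W

Final answers:
1. V_2 = 6.713 V
2. I_R12 = 0.003763 A
3. P_R18 = 0.2043 W
4. P_total = 0.5305 W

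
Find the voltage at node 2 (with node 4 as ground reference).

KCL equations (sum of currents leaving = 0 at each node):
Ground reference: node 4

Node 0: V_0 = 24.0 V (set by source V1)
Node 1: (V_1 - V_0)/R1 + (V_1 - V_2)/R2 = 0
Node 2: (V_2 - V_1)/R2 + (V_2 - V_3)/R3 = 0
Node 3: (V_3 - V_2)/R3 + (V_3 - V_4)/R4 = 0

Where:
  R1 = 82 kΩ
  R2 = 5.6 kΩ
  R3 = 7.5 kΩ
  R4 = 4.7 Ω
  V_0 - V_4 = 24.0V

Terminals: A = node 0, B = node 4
Nodal analysis, taking node 4 as the 0 V reference.
Source V1 fixes V_0 = 24 V.
KCL at each unknown node (sum of currents leaving = 0; resistances in Ω):
  Node 1: (V_1 - 24)/82000 + (V_1 - V_2)/5600 = 0
  Node 2: (V_2 - V_1)/5600 + (V_2 - V_3)/7500 = 0
  Node 3: (V_3 - V_2)/7500 + (V_3 - 0)/4.7 = 0
Collecting terms (coefficients in siemens):
  0.0001908·V_1 - 0.0001786·V_2 = 0.0002927
  0.0003119·V_2 - 0.0001786·V_1 - 0.0001333·V_3 = 0
  0.2129·V_3 - 0.0001333·V_2 = 0
Solving these 3 simultaneous equations (Gaussian elimination) gives:
  V_1 = 3.307 V, V_2 = 1.894 V, V_3 = 0.001186 V
The requested potential is V_2 = 1.894 V.

Final answer: V_2 = 1.894 V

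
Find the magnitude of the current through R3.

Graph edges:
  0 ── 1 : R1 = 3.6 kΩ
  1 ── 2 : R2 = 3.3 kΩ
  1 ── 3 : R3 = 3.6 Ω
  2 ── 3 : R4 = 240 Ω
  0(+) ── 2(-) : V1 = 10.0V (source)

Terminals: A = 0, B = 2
Nodal analysis, taking node 2 as the 0 V reference.
Source V1 fixes V_0 = 10 V.
KCL at each unknown node (sum of currents leaving = 0; resistances in Ω):
  Node 1: (V_1 - 10)/3600 + (V_1 - 0)/3300 + (V_1 - V_3)/3.6 = 0
  Node 3: (V_3 - V_1)/3.6 + (V_3 - 0)/240 = 0
Collecting terms (coefficients in siemens):
  0.2784·V_1 - 0.2778·V_3 = 0.002778
  0.2819·V_3 - 0.2778·V_1 = 0
Determinant D = (0.2784)(0.2819) - (-0.2778)(-0.2778) = 0.001321
V_1 = [(0.002778)(0.2819) - (-0.2778)(0)]/D = 0.5928 V
V_3 = [(0.2784)(0) - (0.002778)(-0.2778)]/D = 0.584 V
I_R3 = (V_1 - V_3)/R3 = (0.5928 - 0.584)/3.6 = 0.002433 A
|I_R3| = 0.002433 A

Final answer: |I_R3| = 0.002433 A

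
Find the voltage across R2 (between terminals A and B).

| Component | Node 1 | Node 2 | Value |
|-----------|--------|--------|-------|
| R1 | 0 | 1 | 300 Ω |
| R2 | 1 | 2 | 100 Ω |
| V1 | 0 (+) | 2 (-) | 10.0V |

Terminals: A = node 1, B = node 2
R1 and R2 are in series across V1 (node 0 → node 1 → node 2), and the output A–B is taken across R2, so this is a voltage divider.
Series current: I = V1/(R1 + R2) = 10/(300 + 100) = 10/400 = 0.025 A
V_R2 = I × R2 = V1 × R2/(R1 + R2) = 10 × 100/400 = 2.5 V

Final answer: 2.5 V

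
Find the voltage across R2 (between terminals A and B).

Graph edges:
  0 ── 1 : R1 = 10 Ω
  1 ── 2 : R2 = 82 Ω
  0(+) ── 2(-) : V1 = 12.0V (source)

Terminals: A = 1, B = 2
R1 and R2 are in series across V1 (node 0 → node 1 → node 2), and the output A–B is taken across R2, so this is a voltage divider.
Series current: I = V1/(R1 + R2) = 12/(10 + 82) = 12/92 = 0.1304 A
V_R2 = I × R2 = V1 × R2/(R1 + R2) = 12 × 82/92 = 10.7 V

Final answer: 10.7 V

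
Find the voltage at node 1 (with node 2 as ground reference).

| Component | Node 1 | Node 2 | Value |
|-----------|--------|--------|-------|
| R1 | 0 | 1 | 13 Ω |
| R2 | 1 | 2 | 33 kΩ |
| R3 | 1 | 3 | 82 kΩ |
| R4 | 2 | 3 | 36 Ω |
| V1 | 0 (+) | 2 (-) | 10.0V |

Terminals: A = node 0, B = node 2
Nodal analysis, taking node 2 as the 0 V reference.
Source V1 fixes V_0 = 10 V.
KCL at each unknown node (sum of currents leaving = 0; resistances in Ω):
  Node 1: (V_1 - 10)/13 + (V_1 - 0)/33000 + (V_1 - V_3)/82000 = 0
  Node 3: (V_3 - V_1)/82000 + (V_3 - 0)/36 = 0
Collecting terms (coefficients in siemens):
  0.07697·V_1 - 0.0000122·V_3 = 0.7692
  0.02779·V_3 - 0.0000122·V_1 = 0
Determinant D = (0.07697)(0.02779) - (-0.0000122)(-0.0000122) = 0.002139
V_1 = [(0.7692)(0.02779) - (-0.0000122)(0)]/D = 9.994 V
V_3 = [(0.07697)(0) - (0.7692)(-0.0000122)]/D = 0.004386 V
The requested potential is V_1 = 9.994 V.

Final answer: V_1 = 9.994 V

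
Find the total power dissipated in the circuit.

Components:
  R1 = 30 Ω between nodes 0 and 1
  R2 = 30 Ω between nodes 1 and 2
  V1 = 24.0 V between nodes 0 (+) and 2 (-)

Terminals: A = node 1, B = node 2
Nodal analysis, taking node 2 as the 0 V reference.
Source V1 fixes V_0 = 24 V.
KCL at each unknown node (sum of currents leaving = 0; resistances in Ω):
  Node 1: (V_1 - 24)/30 + (V_1 - 0)/30 = 0
Collecting terms: 0.06667 × V_1 = 0.8  =>  V_1 = 12 V
Power in each resistor, P = (ΔV)²/R:
  P_R1 = (24 - 12)²/30 = 4.8 W
  P_R2 = (12 - 0)²/30 = 4.8 W
P_total = P_R1 + P_R2 = 9.6 W

Final answer: 9.6 W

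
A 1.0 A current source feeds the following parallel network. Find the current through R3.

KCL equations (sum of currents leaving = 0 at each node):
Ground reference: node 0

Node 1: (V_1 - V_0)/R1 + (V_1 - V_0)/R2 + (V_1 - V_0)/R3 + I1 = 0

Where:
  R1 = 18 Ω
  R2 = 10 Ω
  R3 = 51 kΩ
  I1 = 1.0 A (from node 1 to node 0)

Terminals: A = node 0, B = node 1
All resistors sit directly between nodes 0 and 1, so they are in parallel and share one voltage V; the full source current 1 A splits among them.
1/R_par = 1/18 + 1/10 + 1/51000 = 0.1556 S  =>  R_par = 6.428 Ω
V = I × R_par = 1 × 6.428 = 6.428 V
I_R3 = V/R3 = 6.428/51000 = 0.000126 A

Final answer: 0.000126 A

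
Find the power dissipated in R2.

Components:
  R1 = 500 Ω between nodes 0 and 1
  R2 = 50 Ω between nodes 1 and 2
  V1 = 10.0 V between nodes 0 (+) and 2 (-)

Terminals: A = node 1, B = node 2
Nodal analysis, taking node 2 as the 0 V reference.
Source V1 fixes V_0 = 10 V.
KCL at each unknown node (sum of currents leaving = 0; resistances in Ω):
  Node 1: (V_1 - 10)/500 + (V_1 - 0)/50 = 0
Collecting terms: 0.022 × V_1 = 0.02  =>  V_1 = 0.9091 V
I_R2 = (V_1 - V_2)/R2 = (0.9091 - 0)/50 = 0.01818 A
P_R2 = I_R2² × R2 = (0.01818)² × 50 = 0.01653 W

Final answer: 0.01653 W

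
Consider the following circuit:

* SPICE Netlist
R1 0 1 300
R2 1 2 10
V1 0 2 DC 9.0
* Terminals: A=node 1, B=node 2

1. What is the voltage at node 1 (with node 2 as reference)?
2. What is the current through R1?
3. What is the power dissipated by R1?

Nodal analysis, taking node 2 as the 0 V reference.
Source V1 fixes V_0 = 9 V.
KCL at each unknown node (sum of currents leaving = 0; resistances in Ω):
  Node 1: (V_1 - 9)/300 + (V_1 - 0)/10 = 0
Collecting terms: 0.1033 × V_1 = 0.03  =>  V_1 = 0.2903 V
Part 1:
  Read off the nodal solution: V_1 = 0.2903 V
Part 2:
  I_R1 = (V_0 - V_1)/R1 = (9 - 0.2903)/300 = 0.02903 A
  Magnitude: I_R1 = 0.02903 A
Part 3:
  I_R1 = (V_0 - V_1)/R1 = (9 - 0.2903)/300 = 0.02903 A
  P_R1 = I_R1² × R1 = (0.02903)² × 300 = 0.2529 W

Final answers:
1. V_1 = 0.2903 V
2. I_R1 = 0.02903 A
3. P_R1 = 0.2529 W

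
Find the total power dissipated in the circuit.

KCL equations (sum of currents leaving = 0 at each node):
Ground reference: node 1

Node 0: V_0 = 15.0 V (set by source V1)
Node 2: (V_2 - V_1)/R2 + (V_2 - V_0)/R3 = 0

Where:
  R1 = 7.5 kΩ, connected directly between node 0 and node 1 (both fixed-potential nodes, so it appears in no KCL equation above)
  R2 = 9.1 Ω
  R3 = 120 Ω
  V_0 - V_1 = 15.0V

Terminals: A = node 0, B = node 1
Nodal analysis, taking node 1 as the 0 V reference.
Source V1 fixes V_0 = 15 V.
KCL at each unknown node (sum of currents leaving = 0; resistances in Ω):
  Node 2: (V_2 - 0)/9.1 + (V_2 - 15)/120 = 0
Collecting terms: 0.1182 × V_2 = 0.125  =>  V_2 = 1.057 V
Power in each resistor, P = (ΔV)²/R:
  P_R1 = (15 - 0)²/7500 = 0.03 W
  P_R2 = (0 - 1.057)²/9.1 = 0.1228 W
  P_R3 = (15 - 1.057)²/120 = 1.62 W
P_total = P_R1 + P_R2 + P_R3 = 1.773 W

Final answer: 1.773 W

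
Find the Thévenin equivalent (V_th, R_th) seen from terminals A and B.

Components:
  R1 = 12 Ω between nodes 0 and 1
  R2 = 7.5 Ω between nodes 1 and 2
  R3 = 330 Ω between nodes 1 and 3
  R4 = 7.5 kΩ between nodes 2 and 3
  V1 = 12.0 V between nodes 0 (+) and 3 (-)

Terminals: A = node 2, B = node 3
Step 1 — V_th is the open-circuit voltage V_A - V_B (nothing connected across the terminals).
Nodal analysis, taking node 3 as the 0 V reference.
Source V1 fixes V_0 = 12 V.
KCL at each unknown node (sum of currents leaving = 0; resistances in Ω):
  Node 1: (V_1 - 12)/12 + (V_1 - V_2)/7.5 + (V_1 - 0)/330 = 0
  Node 2: (V_2 - V_1)/7.5 + (V_2 - 0)/7500 = 0
Collecting terms (coefficients in siemens):
  0.2197·V_1 - 0.1333·V_2 = 1
  0.1335·V_2 - 0.1333·V_1 = 0
Determinant D = (0.2197)(0.1335) - (-0.1333)(-0.1333) = 0.01154
V_1 = [(1)(0.1335) - (-0.1333)(0)]/D = 11.56 V
V_2 = [(0.2197)(0) - (1)(-0.1333)]/D = 11.55 V
V_th = V_2 - V_3 = 11.55 - 0 = 11.55 V
Step 2 — R_th: zero the source — replace V1 by a short circuit (node 3 merges into node 0) — and find the resistance seen between A (node 2) and B (node 0).
Reduce the network between node 2 (A) and node 0 (B) by series/parallel combination:
  Rp1 = R1 ‖ R3 (parallel, both between nodes 0 and 1) = 1/(1/12 + 1/330) = 11.58 Ω
  Rs1 = R2 + Rp1 (series, joined only at node 1) = 7.5 + 11.58 = 19.08 Ω
  Rp2 = R4 ‖ Rs1 (parallel, both between nodes 0 and 2) = 1/(1/7500 + 1/19.08) = 19.03 Ω
R_th = 19.03 Ω

Final answer: V_th = 11.55 V, R_th = 19.03 Ω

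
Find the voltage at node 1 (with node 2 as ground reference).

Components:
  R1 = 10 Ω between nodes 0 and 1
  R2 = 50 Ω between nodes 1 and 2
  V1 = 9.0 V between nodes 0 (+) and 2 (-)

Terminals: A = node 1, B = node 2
Nodal analysis, taking node 2 as the 0 V reference.
Source V1 fixes V_0 = 9 V.
KCL at each unknown node (sum of currents leaving = 0; resistances in Ω):
  Node 1: (V_1 - 9)/10 + (V_1 - 0)/50 = 0
Collecting terms: 0.12 × V_1 = 0.9  =>  V_1 = 7.5 V
The requested potential is V_1 = 7.5 V.

Final answer: V_1 = 7.5 V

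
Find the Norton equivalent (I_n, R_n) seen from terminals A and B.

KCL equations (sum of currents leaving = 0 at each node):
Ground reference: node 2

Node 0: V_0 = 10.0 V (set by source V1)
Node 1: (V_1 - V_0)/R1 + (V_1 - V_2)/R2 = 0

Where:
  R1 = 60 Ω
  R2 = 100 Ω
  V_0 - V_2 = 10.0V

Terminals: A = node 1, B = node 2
Find the Thévenin equivalent first; then I_n = V_th/R_th and R_n = R_th.
Step 1 — V_th is the open-circuit voltage V_A - V_B (nothing connected across the terminals).
Nodal analysis, taking node 2 as the 0 V reference.
Source V1 fixes V_0 = 10 V.
KCL at each unknown node (sum of currents leaving = 0; resistances in Ω):
  Node 1: (V_1 - 10)/60 + (V_1 - 0)/100 = 0
Collecting terms: 0.02667 × V_1 = 0.1667  =>  V_1 = 6.25 V
V_th = V_1 - V_2 = 6.25 - 0 = 6.25 V
Step 2 — R_th: zero the source — replace V1 by a short circuit (node 2 merges into node 0) — and find the resistance seen between A (node 1) and B (node 0).
Reduce the network between node 1 (A) and node 0 (B) by series/parallel combination:
  Rp1 = R1 ‖ R2 (parallel, both between nodes 0 and 1) = 1/(1/60 + 1/100) = 37.5 Ω
R_th = 37.5 Ω
I_n = V_th/R_th = 6.25/37.5 = 0.1667 A, and R_n = R_th = 37.5 Ω

Final answer: I_n = 0.1667 A, R_n = 37.5 Ω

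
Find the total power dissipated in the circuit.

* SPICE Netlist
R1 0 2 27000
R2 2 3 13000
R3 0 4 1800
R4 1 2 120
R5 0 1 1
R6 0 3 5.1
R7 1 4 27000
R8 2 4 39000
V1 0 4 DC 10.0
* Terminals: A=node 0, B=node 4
Nodal analysis, taking node 4 as the 0 V reference.
Source V1 fixes V_0 = 10 V.
KCL at each unknown node (sum of currents leaving = 0; resistances in Ω):
  Node 1: (V_1 - V_2)/120 + (V_1 - 10)/1 + (V_1 - 0)/27000 = 0
  Node 2: (V_2 - 10)/27000 + (V_2 - V_3)/13000 + (V_2 - V_1)/120 + (V_2 - 0)/39000 = 0
  Node 3: (V_3 - V_2)/13000 + (V_3 - 10)/5.1 = 0
Collecting terms (coefficients in siemens):
  1.008·V_1 - 0.008333·V_2 = 10
  0.008473·V_2 - 0.008333·V_1 - 0.00007692·V_3 = 0.0003704
  0.1962·V_3 - 0.00007692·V_2 = 1.961
Solving these 3 simultaneous equations (Gaussian elimination) gives:
  V_1 = 9.999 V, V_2 = 9.969 V, V_3 = 10 V
Power in each resistor, P = (ΔV)²/R:
  P_R1 = (10 - 9.969)²/27000 = 0.00000003531 W
  P_R2 = (9.969 - 10)²/13000 = 0.00000007327 W
  P_R3 = (10 - 0)²/1800 = 0.05556 W
  P_R4 = (9.999 - 9.969)²/120 = 0.000007627 W
  P_R5 = (10 - 9.999)²/1 = 0.0000003874 W
  P_R6 = (10 - 10)²/5.1 = 0.00000000002874 W
  P_R7 = (9.999 - 0)²/27000 = 0.003703 W
  P_R8 = (9.969 - 0)²/39000 = 0.002548 W
P_total = P_R1 + P_R2 + P_R3 + P_R4 + P_R5 + P_R6 + P_R7 + P_R8 = 0.06182 W

Final answer: 0.06182 W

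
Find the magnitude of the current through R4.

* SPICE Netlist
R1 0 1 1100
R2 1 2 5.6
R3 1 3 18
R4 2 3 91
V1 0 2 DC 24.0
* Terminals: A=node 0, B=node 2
Nodal analysis, taking node 2 as the 0 V reference.
Source V1 fixes V_0 = 24 V.
KCL at each unknown node (sum of currents leaving = 0; resistances in Ω):
  Node 1: (V_1 - 24)/1100 + (V_1 - 0)/5.6 + (V_1 - V_3)/18 = 0
  Node 3: (V_3 - V_1)/18 + (V_3 - 0)/91 = 0
Collecting terms (coefficients in siemens):
  0.235·V_1 - 0.05556·V_3 = 0.02182
  0.06654·V_3 - 0.05556·V_1 = 0
Determinant D = (0.235)(0.06654) - (-0.05556)(-0.05556) = 0.01255
V_1 = [(0.02182)(0.06654) - (-0.05556)(0)]/D = 0.1157 V
V_3 = [(0.235)(0) - (0.02182)(-0.05556)]/D = 0.09655 V
I_R4 = (V_2 - V_3)/R4 = (0 - 0.09655)/91 = -0.001061 A
|I_R4| = 0.001061 A

Final answer: |I_R4| = 0.001061 A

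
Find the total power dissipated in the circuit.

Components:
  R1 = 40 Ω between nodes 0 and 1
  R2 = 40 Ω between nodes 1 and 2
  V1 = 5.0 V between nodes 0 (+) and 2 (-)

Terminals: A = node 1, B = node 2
Nodal analysis, taking node 2 as the 0 V reference.
Source V1 fixes V_0 = 5 V.
KCL at each unknown node (sum of currents leaving = 0; resistances in Ω):
  Node 1: (V_1 - 5)/40 + (V_1 - 0)/40 = 0
Collecting terms: 0.05 × V_1 = 0.125  =>  V_1 = 2.5 V
Power in each resistor, P = (ΔV)²/R:
  P_R1 = (5 - 2.5)²/40 = 0.1562 W
  P_R2 = (2.5 - 0)²/40 = 0.1562 W
P_total = P_R1 + P_R2 = 0.3125 W

Final answer: 0.3125 W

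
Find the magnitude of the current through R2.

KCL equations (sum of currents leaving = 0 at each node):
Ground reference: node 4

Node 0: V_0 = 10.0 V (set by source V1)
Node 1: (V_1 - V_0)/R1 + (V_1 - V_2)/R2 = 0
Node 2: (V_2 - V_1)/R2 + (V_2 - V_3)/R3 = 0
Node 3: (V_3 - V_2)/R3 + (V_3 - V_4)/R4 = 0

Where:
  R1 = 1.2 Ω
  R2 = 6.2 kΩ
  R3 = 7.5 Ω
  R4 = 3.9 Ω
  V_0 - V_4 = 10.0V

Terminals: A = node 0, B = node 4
Nodal analysis, taking node 4 as the 0 V reference.
Source V1 fixes V_0 = 10 V.
KCL at each unknown node (sum of currents leaving = 0; resistances in Ω):
  Node 1: (V_1 - 10)/1.2 + (V_1 - V_2)/6200 = 0
  Node 2: (V_2 - V_1)/6200 + (V_2 - V_3)/7.5 = 0
  Node 3: (V_3 - V_2)/7.5 + (V_3 - 0)/3.9 = 0
Collecting terms (coefficients in siemens):
  0.8335·V_1 - 0.0001613·V_2 = 8.333
  0.1335·V_2 - 0.0001613·V_1 - 0.1333·V_3 = 0
  0.3897·V_3 - 0.1333·V_2 = 0
Solving these 3 simultaneous equations (Gaussian elimination) gives:
  V_1 = 9.998 V, V_2 = 0.01835 V, V_3 = 0.006278 V
I_R2 = (V_1 - V_2)/R2 = (9.998 - 0.01835)/6200 = 0.00161 A
|I_R2| = 0.00161 A

Final answer: |I_R2| = 0.00161 A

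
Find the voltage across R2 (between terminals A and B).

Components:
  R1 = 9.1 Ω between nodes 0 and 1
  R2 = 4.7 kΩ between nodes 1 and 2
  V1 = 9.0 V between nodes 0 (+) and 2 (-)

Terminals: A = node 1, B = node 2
R1 and R2 are in series across V1 (node 0 → node 1 → node 2), and the output A–B is taken across R2, so this is a voltage divider.
Series current: I = V1/(R1 + R2) = 9/(9.1 + 4700) = 9/4709 = 0.001911 A
V_R2 = I × R2 = V1 × R2/(R1 + R2) = 9 × 4700/4709 = 8.983 V

Final answer: 8.983 V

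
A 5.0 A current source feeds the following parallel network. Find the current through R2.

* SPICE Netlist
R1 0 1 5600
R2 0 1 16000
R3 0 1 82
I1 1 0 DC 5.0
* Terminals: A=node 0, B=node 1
All resistors sit directly between nodes 0 and 1, so they are in parallel and share one voltage V; the full source current 5 A splits among them.
1/R_par = 1/5600 + 1/16000 + 1/82 = 0.01244 S  =>  R_par = 80.41 Ω
V = I × R_par = 5 × 80.41 = 402.1 V
I_R2 = V/R2 = 402.1/16000 = 0.02513 A

Final answer: 0.02513 A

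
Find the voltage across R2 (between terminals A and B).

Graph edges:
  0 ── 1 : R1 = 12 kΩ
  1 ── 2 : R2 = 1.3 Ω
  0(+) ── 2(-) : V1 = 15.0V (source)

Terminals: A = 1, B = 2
R1 and R2 are in series across V1 (node 0 → node 1 → node 2), and the output A–B is taken across R2, so this is a voltage divider.
Series current: I = V1/(R1 + R2) = 15/(12000 + 1.3) = 15/12000 = 0.00125 A
V_R2 = I × R2 = V1 × R2/(R1 + R2) = 15 × 1.3/12000 = 0.001625 V

Final answer: 0.001625 V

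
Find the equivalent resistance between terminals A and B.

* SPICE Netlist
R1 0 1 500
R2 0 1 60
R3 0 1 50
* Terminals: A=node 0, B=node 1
Reduce the network between node 0 (A) and node 1 (B) by series/parallel combination:
  Rp1 = R1 ‖ R2 ‖ R3 (parallel, all between nodes 0 and 1) = 1/(1/500 + 1/60 + 1/50) = 25.86 Ω
R_eq = 25.86 Ω

Final answer: 25.86 Ω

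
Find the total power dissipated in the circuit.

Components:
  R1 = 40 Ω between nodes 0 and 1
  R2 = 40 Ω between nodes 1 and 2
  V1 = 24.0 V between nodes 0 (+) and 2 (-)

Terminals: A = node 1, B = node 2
Nodal analysis, taking node 2 as the 0 V reference.
Source V1 fixes V_0 = 24 V.
KCL at each unknown node (sum of currents leaving = 0; resistances in Ω):
  Node 1: (V_1 - 24)/40 + (V_1 - 0)/40 = 0
Collecting terms: 0.05 × V_1 = 0.6  =>  V_1 = 12 V
Power in each resistor, P = (ΔV)²/R:
  P_R1 = (24 - 12)²/40 = 3.6 W
  P_R2 = (12 - 0)²/40 = 3.6 W
P_total = P_R1 + P_R2 = 7.2 W

Final answer: 7.2 W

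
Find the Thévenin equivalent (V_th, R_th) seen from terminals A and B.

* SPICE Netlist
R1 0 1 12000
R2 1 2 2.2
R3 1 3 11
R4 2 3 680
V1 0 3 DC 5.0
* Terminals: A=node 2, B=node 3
Step 1 — V_th is the open-circuit voltage V_A - V_B (nothing connected across the terminals).
Nodal analysis, taking node 3 as the 0 V reference.
Source V1 fixes V_0 = 5 V.
KCL at each unknown node (sum of currents leaving = 0; resistances in Ω):
  Node 1: (V_1 - 5)/12000 + (V_1 - V_2)/2.2 + (V_1 - 0)/11 = 0
  Node 2: (V_2 - V_1)/2.2 + (V_2 - 0)/680 = 0
Collecting terms (coefficients in siemens):
  0.5455·V_1 - 0.4545·V_2 = 0.0004167
  0.456·V_2 - 0.4545·V_1 = 0
Determinant D = (0.5455)(0.456) - (-0.4545)(-0.4545) = 0.04216
V_1 = [(0.0004167)(0.456) - (-0.4545)(0)]/D = 0.004507 V
V_2 = [(0.5455)(0) - (0.0004167)(-0.4545)]/D = 0.004492 V
V_th = V_2 - V_3 = 0.004492 - 0 = 0.004492 V
Step 2 — R_th: zero the source — replace V1 by a short circuit (node 3 merges into node 0) — and find the resistance seen between A (node 2) and B (node 0).
Reduce the network between node 2 (A) and node 0 (B) by series/parallel combination:
  Rp1 = R1 ‖ R3 (parallel, both between nodes 0 and 1) = 1/(1/12000 + 1/11) = 10.99 Ω
  Rs1 = R2 + Rp1 (series, joined only at node 1) = 2.2 + 10.99 = 13.19 Ω
  Rp2 = R4 ‖ Rs1 (parallel, both between nodes 0 and 2) = 1/(1/680 + 1/13.19) = 12.94 Ω
R_th = 12.94 Ω

Final answer: V_th = 0.004492 V, R_th = 12.94 Ω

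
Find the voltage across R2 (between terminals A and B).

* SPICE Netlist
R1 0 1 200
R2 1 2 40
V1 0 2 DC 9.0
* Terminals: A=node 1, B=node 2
R1 and R2 are in series across V1 (node 0 → node 1 → node 2), and the output A–B is taken across R2, so this is a voltage divider.
Series current: I = V1/(R1 + R2) = 9/(200 + 40) = 9/240 = 0.0375 A
V_R2 = I × R2 = V1 × R2/(R1 + R2) = 9 × 40/240 = 1.5 V

Final answer: 1.5 V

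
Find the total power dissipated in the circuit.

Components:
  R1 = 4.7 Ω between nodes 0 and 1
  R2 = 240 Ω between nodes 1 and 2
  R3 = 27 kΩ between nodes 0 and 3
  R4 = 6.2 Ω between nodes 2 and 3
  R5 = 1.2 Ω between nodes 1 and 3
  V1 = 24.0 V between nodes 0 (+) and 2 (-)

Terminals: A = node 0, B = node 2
Nodal analysis, taking node 2 as the 0 V reference.
Source V1 fixes V_0 = 24 V.
KCL at each unknown node (sum of currents leaving = 0; resistances in Ω):
  Node 1: (V_1 - 24)/4.7 + (V_1 - 0)/240 + (V_1 - V_3)/1.2 = 0
  Node 3: (V_3 - 24)/27000 + (V_3 - 0)/6.2 + (V_3 - V_1)/1.2 = 0
Collecting terms (coefficients in siemens):
  1.05·V_1 - 0.8333·V_3 = 5.106
  0.9947·V_3 - 0.8333·V_1 = 0.0008889
Determinant D = (1.05)(0.9947) - (-0.8333)(-0.8333) = 0.3502
V_1 = [(5.106)(0.9947) - (-0.8333)(0.0008889)]/D = 14.51 V
V_3 = [(1.05)(0.0008889) - (5.106)(-0.8333)]/D = 12.15 V
Power in each resistor, P = (ΔV)²/R:
  P_R1 = (24 - 14.51)²/4.7 = 19.18 W
  P_R2 = (14.51 - 0)²/240 = 0.8766 W
  P_R3 = (24 - 12.15)²/27000 = 0.005198 W
  P_R4 = (0 - 12.15)²/6.2 = 23.82 W
  P_R5 = (14.51 - 12.15)²/1.2 = 4.609 W
P_total = P_R1 + P_R2 + P_R3 + P_R4 + P_R5 = 48.5 W

Final answer: 48.5 W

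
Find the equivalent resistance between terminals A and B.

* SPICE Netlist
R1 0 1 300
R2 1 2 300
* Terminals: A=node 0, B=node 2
Reduce the network between node 0 (A) and node 2 (B) by series/parallel combination:
  Rs1 = R1 + R2 (series, joined only at node 1) = 300 + 300 = 600 Ω
R_eq = 600 Ω

Final answer: 600 Ω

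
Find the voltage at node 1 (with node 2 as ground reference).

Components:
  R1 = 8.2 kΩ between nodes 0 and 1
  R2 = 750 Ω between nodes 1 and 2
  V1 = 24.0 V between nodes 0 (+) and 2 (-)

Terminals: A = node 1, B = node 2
Nodal analysis, taking node 2 as the 0 V reference.
Source V1 fixes V_0 = 24 V.
KCL at each unknown node (sum of currents leaving = 0; resistances in Ω):
  Node 1: (V_1 - 24)/8200 + (V_1 - 0)/750 = 0
Collecting terms: 0.001455 × V_1 = 0.002927  =>  V_1 = 2.011 V
The requested potential is V_1 = 2.011 V.

Final answer: V_1 = 2.011 V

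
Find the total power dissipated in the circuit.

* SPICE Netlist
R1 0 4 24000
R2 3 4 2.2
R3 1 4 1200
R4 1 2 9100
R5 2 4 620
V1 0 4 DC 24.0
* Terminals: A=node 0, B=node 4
Nodal analysis, taking node 4 as the 0 V reference.
Source V1 fixes V_0 = 24 V.
KCL at each unknown node (sum of currents leaving = 0; resistances in Ω):
  Node 1: (V_1 - 0)/1200 + (V_1 - V_2)/9100 = 0
  Node 2: (V_2 - V_1)/9100 + (V_2 - 0)/620 = 0
  Node 3: (V_3 - 0)/2.2 = 0
Collecting terms (coefficients in siemens):
  0.0009432·V_1 - 0.0001099·V_2 = 0
  0.001723·V_2 - 0.0001099·V_1 = 0
  0.4545·V_3 = 0
Solving these 3 simultaneous equations (Gaussian elimination) gives:
  V_1 = 0 V, V_2 = 0 V, V_3 = 0 V
Power in each resistor, P = (ΔV)²/R:
  P_R1 = (24 - 0)²/24000 = 0.024 W
  P_R2 = (0 - 0)²/2.2 = 0 W
  P_R3 = (0 - 0)²/1200 = 0 W
  P_R4 = (0 - 0)²/9100 = 0 W
  P_R5 = (0 - 0)²/620 = 0 W
P_total = P_R1 + P_R2 + P_R3 + P_R4 + P_R5 = 0.024 W

Final answer: 0.024 W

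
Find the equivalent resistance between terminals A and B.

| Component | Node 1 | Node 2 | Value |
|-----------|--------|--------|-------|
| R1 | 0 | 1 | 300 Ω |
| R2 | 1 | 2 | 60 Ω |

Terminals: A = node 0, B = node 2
Reduce the network between node 0 (A) and node 2 (B) by series/parallel combination:
  Rs1 = R1 + R2 (series, joined only at node 1) = 300 + 60 = 360 Ω
R_eq = 360 Ω

Final answer: 360 Ω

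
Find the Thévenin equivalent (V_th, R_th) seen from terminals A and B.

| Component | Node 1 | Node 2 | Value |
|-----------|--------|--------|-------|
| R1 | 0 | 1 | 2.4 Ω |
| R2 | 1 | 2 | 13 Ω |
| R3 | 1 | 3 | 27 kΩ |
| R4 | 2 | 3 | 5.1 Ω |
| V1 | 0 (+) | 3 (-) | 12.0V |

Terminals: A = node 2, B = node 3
Step 1 — V_th is the open-circuit voltage V_A - V_B (nothing connected across the terminals).
Nodal analysis, taking node 3 as the 0 V reference.
Source V1 fixes V_0 = 12 V.
KCL at each unknown node (sum of currents leaving = 0; resistances in Ω):
  Node 1: (V_1 - 12)/2.4 + (V_1 - V_2)/13 + (V_1 - 0)/27000 = 0
  Node 2: (V_2 - V_1)/13 + (V_2 - 0)/5.1 = 0
Collecting terms (coefficients in siemens):
  0.4936·V_1 - 0.07692·V_2 = 5
  0.273·V_2 - 0.07692·V_1 = 0
Determinant D = (0.4936)(0.273) - (-0.07692)(-0.07692) = 0.1288
V_1 = [(5)(0.273) - (-0.07692)(0)]/D = 10.59 V
V_2 = [(0.4936)(0) - (5)(-0.07692)]/D = 2.985 V
V_th = V_2 - V_3 = 2.985 - 0 = 2.985 V
Step 2 — R_th: zero the source — replace V1 by a short circuit (node 3 merges into node 0) — and find the resistance seen between A (node 2) and B (node 0).
Reduce the network between node 2 (A) and node 0 (B) by series/parallel combination:
  Rp1 = R1 ‖ R3 (parallel, both between nodes 0 and 1) = 1/(1/2.4 + 1/27000) = 2.4 Ω
  Rs1 = R2 + Rp1 (series, joined only at node 1) = 13 + 2.4 = 15.4 Ω
  Rp2 = R4 ‖ Rs1 (parallel, both between nodes 0 and 2) = 1/(1/5.1 + 1/15.4) = 3.831 Ω
R_th = 3.831 Ω

Final answer: V_th = 2.985 V, R_th = 3.831 Ω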